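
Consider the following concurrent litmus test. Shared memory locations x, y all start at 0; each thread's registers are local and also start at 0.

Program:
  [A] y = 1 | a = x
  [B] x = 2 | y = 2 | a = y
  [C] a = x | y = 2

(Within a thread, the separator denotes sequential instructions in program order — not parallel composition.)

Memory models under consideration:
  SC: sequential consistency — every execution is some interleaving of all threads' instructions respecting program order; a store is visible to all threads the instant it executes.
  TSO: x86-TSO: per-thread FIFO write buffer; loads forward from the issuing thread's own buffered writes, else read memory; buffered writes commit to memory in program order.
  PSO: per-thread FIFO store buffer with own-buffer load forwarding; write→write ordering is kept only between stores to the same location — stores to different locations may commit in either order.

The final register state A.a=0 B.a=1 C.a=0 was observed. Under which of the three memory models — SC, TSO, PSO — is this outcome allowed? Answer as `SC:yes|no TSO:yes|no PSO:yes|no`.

SC:no TSO:yes PSO:yes

outcome vector order: (A.a,B.a,C.a)
SC (6): 020, 022, 210, 212, 220, 222
TSO (8): 010, 012, 020, 022, 210, 212, 220, 222
PSO (8): 010, 012, 020, 022, 210, 212, 220, 222
target 010 ∈ {TSO,PSO}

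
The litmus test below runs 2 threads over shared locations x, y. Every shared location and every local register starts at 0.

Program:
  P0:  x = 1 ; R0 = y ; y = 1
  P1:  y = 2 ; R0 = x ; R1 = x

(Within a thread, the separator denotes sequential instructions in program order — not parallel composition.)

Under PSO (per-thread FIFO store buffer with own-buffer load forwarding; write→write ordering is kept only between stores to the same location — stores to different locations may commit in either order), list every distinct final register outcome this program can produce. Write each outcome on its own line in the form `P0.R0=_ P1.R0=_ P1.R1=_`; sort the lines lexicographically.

outcome vector order: (P0.R0,P1.R0,P1.R1)
|PSO outcomes| = 6

P0.R0=0 P1.R0=0 P1.R1=0
P0.R0=0 P1.R0=0 P1.R1=1
P0.R0=0 P1.R0=1 P1.R1=1
P0.R0=2 P1.R0=0 P1.R1=0
P0.R0=2 P1.R0=0 P1.R1=1
P0.R0=2 P1.R0=1 P1.R1=1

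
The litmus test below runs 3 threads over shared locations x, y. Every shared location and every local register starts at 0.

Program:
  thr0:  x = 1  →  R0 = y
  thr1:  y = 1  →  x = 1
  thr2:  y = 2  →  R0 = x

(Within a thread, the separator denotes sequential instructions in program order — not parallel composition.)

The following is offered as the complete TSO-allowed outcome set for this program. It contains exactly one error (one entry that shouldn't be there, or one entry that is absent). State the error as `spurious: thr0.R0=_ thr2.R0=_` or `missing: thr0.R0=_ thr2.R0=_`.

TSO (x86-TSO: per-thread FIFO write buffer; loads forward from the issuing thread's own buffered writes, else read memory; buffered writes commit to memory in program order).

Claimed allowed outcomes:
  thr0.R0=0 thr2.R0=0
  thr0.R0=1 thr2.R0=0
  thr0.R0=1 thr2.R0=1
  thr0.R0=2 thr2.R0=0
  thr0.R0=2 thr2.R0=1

outcome vector order: (thr0.R0,thr2.R0)
TSO: 6 outcomes — {0/0; 0/1; 1/0; 1/1; 2/0; 2/1}
TSO∖claimed = {0/1}

missing: thr0.R0=0 thr2.R0=1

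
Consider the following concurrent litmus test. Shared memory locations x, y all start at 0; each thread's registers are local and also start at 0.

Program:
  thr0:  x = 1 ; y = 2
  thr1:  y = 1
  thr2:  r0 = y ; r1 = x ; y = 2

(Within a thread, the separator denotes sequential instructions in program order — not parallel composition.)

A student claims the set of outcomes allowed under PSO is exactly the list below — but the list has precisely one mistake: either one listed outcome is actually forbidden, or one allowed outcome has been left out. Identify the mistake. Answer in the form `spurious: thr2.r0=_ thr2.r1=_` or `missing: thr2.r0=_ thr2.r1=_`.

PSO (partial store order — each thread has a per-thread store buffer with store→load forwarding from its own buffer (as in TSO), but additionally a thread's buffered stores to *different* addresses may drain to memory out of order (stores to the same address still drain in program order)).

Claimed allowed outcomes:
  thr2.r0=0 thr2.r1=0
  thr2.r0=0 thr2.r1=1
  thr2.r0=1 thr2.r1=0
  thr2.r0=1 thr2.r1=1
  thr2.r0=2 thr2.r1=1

outcome vector order: (thr2.r0,thr2.r1)
PSO (6): 0/0 0/1 1/0 1/1 2/0 2/1
PSO∖claimed = {2/0}

missing: thr2.r0=2 thr2.r1=0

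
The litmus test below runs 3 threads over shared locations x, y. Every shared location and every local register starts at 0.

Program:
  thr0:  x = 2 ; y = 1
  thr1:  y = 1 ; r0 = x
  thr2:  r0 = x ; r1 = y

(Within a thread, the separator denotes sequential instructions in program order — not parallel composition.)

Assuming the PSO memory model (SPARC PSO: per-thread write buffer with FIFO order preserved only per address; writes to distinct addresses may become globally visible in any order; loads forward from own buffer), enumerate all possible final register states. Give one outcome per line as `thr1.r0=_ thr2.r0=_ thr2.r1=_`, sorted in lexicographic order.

thr1.r0=0 thr2.r0=0 thr2.r1=0
thr1.r0=0 thr2.r0=0 thr2.r1=1
thr1.r0=0 thr2.r0=2 thr2.r1=0
thr1.r0=0 thr2.r0=2 thr2.r1=1
thr1.r0=2 thr2.r0=0 thr2.r1=0
thr1.r0=2 thr2.r0=0 thr2.r1=1
thr1.r0=2 thr2.r0=2 thr2.r1=0
thr1.r0=2 thr2.r0=2 thr2.r1=1

outcome vector order: (thr1.r0,thr2.r0,thr2.r1)
|PSO outcomes| = 8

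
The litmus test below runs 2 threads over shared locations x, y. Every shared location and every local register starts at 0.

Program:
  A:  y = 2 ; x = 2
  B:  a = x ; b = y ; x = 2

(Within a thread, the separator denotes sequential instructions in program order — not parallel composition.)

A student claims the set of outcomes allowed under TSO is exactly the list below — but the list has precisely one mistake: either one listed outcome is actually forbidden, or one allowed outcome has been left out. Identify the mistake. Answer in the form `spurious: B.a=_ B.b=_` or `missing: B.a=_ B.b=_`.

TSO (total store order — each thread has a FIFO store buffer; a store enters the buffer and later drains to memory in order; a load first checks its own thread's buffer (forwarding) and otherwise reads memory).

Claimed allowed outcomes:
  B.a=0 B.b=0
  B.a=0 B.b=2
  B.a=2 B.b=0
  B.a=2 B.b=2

outcome vector order: (B.a,B.b)
under TSO → 00 02 22
claimed∖TSO = {20}

spurious: B.a=2 B.b=0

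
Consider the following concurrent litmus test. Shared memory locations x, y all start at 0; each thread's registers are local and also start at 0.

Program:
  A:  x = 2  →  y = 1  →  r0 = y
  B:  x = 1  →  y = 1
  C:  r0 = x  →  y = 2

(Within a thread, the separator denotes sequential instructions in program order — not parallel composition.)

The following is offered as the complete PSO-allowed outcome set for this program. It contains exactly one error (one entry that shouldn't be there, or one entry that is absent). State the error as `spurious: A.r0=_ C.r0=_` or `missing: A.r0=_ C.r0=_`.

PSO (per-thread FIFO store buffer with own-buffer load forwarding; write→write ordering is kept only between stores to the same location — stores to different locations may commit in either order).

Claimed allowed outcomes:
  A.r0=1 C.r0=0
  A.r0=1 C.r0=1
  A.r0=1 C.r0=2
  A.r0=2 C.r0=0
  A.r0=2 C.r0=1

outcome vector order: (A.r0,C.r0)
PSO: 6 outcomes — {1/0 1/1 1/2 2/0 2/1 2/2}
PSO∖claimed = {2/2}

missing: A.r0=2 C.r0=2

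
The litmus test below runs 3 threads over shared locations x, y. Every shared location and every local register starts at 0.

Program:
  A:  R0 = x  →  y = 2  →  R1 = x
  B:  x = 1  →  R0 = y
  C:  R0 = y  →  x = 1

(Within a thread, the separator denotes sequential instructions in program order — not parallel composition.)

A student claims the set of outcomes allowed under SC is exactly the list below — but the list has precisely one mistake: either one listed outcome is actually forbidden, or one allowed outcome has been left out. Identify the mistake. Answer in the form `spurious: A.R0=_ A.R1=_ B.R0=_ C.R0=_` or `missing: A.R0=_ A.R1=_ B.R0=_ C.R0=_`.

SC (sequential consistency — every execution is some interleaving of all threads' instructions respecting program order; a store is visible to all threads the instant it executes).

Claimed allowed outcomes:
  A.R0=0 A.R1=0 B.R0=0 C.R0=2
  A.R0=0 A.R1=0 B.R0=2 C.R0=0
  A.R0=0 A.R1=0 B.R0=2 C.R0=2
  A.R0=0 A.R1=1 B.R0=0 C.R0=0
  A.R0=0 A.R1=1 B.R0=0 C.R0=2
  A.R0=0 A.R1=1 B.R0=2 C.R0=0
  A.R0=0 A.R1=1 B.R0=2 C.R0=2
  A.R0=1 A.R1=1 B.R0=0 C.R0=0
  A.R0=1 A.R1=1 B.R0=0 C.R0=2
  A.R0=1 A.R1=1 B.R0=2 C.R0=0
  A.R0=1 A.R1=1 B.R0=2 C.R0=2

outcome vector order: (A.R0,A.R1,B.R0,C.R0)
SC: 10 outcomes — {(0,0,2,0) (0,0,2,2) (0,1,0,0) (0,1,0,2) (0,1,2,0) (0,1,2,2) (1,1,0,0) (1,1,0,2) (1,1,2,0) (1,1,2,2)}
claimed∖SC = {(0,0,0,2)}

spurious: A.R0=0 A.R1=0 B.R0=0 C.R0=2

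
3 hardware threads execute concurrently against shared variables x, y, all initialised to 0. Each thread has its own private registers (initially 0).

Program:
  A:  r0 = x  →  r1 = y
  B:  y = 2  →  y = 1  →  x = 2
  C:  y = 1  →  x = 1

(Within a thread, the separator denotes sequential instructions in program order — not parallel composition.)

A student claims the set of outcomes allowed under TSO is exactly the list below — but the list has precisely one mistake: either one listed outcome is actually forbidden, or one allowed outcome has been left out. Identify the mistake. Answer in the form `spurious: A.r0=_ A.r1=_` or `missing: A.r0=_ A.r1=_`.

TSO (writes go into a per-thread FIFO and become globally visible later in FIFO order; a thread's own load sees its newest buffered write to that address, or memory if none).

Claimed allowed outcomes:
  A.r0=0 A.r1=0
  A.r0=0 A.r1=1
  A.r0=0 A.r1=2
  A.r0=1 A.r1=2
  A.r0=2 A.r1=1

outcome vector order: (A.r0,A.r1)
under TSO → (0,0), (0,1), (0,2), (1,1), (1,2), (2,1)
TSO∖claimed = {(1,1)}

missing: A.r0=1 A.r1=1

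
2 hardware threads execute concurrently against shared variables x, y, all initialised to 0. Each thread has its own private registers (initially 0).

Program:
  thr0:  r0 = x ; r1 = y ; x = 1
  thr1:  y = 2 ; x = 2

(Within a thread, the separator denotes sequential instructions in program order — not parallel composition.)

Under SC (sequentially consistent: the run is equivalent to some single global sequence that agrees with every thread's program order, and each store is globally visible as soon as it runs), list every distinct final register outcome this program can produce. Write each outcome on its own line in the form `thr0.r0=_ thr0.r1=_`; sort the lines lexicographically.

thr0.r0=0 thr0.r1=0
thr0.r0=0 thr0.r1=2
thr0.r0=2 thr0.r1=2

outcome vector order: (thr0.r0,thr0.r1)
|SC outcomes| = 3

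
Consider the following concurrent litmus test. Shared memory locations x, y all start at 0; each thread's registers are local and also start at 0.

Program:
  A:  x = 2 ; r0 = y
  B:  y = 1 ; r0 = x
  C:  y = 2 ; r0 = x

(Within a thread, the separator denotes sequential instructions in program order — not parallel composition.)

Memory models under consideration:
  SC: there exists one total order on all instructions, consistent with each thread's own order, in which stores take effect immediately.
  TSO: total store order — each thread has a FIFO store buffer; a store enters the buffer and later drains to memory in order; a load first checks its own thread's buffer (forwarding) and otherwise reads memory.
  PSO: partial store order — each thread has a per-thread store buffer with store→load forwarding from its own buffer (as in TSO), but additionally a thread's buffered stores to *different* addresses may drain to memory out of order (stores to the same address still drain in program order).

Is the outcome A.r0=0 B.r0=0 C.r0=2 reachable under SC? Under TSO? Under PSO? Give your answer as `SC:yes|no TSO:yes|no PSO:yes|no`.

outcome vector order: (A.r0,B.r0,C.r0)
SC (9): (0,2,2), (1,0,0), (1,0,2), (1,2,0), (1,2,2), (2,0,0), (2,0,2), (2,2,0), (2,2,2)
TSO (12): (0,0,0), (0,0,2), (0,2,0), (0,2,2), (1,0,0), (1,0,2), (1,2,0), (1,2,2), (2,0,0), (2,0,2), (2,2,0), (2,2,2)
PSO (12): (0,0,0), (0,0,2), (0,2,0), (0,2,2), (1,0,0), (1,0,2), (1,2,0), (1,2,2), (2,0,0), (2,0,2), (2,2,0), (2,2,2)
target (0,0,2) ∈ {TSO,PSO}

SC:no TSO:yes PSO:yes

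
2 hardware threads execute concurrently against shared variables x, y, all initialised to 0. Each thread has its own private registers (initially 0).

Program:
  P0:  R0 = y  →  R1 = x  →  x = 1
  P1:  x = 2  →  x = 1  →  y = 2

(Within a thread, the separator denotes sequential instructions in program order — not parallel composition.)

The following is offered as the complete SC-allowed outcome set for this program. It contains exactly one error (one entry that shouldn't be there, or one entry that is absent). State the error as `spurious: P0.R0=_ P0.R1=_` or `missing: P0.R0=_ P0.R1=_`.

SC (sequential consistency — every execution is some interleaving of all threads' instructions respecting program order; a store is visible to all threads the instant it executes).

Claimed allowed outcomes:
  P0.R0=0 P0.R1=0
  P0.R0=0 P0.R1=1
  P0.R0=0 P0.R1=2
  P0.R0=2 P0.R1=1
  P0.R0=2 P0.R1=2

outcome vector order: (P0.R0,P0.R1)
SC (4): 0/0 0/1 0/2 2/1
claimed∖SC = {2/2}

spurious: P0.R0=2 P0.R1=2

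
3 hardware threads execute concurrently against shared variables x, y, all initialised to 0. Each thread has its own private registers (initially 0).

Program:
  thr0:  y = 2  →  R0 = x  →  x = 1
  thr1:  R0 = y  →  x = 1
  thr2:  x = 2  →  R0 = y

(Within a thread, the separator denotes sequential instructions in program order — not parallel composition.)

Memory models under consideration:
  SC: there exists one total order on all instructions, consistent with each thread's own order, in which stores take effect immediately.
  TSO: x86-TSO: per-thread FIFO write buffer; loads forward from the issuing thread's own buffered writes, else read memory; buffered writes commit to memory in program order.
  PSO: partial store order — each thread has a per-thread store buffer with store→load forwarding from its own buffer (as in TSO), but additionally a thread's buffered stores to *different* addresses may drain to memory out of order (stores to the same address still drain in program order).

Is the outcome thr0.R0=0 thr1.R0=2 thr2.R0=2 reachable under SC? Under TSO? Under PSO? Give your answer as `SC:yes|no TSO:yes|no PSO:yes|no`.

outcome vector order: (thr0.R0,thr1.R0,thr2.R0)
SC (10): <0 0 2>; <0 2 2>; <1 0 0>; <1 0 2>; <1 2 0>; <1 2 2>; <2 0 0>; <2 0 2>; <2 2 0>; <2 2 2>
TSO (12): <0 0 0>; <0 0 2>; <0 2 0>; <0 2 2>; <1 0 0>; <1 0 2>; <1 2 0>; <1 2 2>; <2 0 0>; <2 0 2>; <2 2 0>; <2 2 2>
PSO (12): <0 0 0>; <0 0 2>; <0 2 0>; <0 2 2>; <1 0 0>; <1 0 2>; <1 2 0>; <1 2 2>; <2 0 0>; <2 0 2>; <2 2 0>; <2 2 2>
target <0 2 2> ∈ {SC,TSO,PSO}

SC:yes TSO:yes PSO:yes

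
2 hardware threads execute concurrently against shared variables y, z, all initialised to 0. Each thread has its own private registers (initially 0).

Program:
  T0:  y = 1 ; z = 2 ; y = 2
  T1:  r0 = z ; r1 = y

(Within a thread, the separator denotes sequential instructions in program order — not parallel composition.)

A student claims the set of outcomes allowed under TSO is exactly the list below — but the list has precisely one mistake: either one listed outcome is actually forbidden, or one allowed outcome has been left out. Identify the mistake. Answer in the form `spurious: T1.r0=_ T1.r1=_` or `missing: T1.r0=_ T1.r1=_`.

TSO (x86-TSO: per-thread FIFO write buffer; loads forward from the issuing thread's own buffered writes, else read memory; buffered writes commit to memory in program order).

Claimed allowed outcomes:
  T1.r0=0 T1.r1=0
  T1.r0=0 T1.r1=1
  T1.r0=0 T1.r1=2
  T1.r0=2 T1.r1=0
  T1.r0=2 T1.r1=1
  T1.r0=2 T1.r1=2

outcome vector order: (T1.r0,T1.r1)
TSO (5): (0,0), (0,1), (0,2), (2,1), (2,2)
claimed∖TSO = {(2,0)}

spurious: T1.r0=2 T1.r1=0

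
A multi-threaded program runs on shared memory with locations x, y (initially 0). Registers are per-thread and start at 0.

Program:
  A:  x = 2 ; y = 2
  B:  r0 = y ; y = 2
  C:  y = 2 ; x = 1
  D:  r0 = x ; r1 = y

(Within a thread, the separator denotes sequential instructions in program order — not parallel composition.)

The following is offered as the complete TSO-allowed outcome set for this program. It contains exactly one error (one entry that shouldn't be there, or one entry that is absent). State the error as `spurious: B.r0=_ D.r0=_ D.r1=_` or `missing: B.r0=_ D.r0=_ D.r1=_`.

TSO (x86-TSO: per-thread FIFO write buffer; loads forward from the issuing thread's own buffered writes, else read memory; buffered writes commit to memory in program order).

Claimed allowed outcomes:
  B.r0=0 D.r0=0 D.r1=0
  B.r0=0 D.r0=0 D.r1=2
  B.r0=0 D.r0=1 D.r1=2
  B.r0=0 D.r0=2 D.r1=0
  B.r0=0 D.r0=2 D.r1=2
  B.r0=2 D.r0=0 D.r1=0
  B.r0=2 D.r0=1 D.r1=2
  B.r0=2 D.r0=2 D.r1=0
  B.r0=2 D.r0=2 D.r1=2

outcome vector order: (B.r0,D.r0,D.r1)
[TSO] allowed = {<0 0 0>; <0 0 2>; <0 1 2>; <0 2 0>; <0 2 2>; <2 0 0>; <2 0 2>; <2 1 2>; <2 2 0>; <2 2 2>}
TSO∖claimed = {<2 0 2>}

missing: B.r0=2 D.r0=0 D.r1=2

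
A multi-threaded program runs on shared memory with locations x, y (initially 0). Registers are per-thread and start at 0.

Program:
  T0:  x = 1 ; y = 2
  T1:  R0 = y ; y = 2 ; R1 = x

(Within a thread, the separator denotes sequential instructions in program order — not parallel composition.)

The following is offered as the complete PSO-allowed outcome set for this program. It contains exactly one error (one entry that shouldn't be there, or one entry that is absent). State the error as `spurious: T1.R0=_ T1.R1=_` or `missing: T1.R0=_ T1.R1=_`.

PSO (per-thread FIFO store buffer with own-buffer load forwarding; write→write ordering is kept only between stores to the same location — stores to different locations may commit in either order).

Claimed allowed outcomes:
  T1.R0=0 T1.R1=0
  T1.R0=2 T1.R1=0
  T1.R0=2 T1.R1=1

missing: T1.R0=0 T1.R1=1

outcome vector order: (T1.R0,T1.R1)
PSO (4): <0 0> <0 1> <2 0> <2 1>
PSO∖claimed = {<0 1>}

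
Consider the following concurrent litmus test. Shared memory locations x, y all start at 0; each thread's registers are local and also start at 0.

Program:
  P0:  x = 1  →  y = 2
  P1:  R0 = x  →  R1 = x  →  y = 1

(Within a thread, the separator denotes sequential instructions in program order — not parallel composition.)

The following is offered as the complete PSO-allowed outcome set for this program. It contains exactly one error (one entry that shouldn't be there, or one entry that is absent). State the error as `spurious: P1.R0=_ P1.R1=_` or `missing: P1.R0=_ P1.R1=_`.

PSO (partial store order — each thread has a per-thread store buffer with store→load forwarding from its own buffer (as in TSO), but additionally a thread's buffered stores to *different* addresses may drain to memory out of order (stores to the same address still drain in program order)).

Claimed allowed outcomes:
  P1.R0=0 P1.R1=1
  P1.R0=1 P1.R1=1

outcome vector order: (P1.R0,P1.R1)
under PSO → 00; 01; 11
PSO∖claimed = {00}

missing: P1.R0=0 P1.R1=0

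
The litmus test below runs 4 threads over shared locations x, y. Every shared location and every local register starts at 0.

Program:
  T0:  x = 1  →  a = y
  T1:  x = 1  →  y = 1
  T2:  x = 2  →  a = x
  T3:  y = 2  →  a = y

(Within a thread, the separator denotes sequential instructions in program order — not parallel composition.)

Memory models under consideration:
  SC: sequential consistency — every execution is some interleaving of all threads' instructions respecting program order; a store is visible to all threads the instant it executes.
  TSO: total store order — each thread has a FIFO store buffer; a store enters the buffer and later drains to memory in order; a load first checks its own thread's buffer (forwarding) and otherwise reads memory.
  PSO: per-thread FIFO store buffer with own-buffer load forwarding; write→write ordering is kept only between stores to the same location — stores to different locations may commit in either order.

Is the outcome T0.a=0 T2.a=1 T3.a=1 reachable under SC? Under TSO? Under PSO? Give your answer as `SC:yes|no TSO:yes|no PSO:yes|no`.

SC:yes TSO:yes PSO:yes

outcome vector order: (T0.a,T2.a,T3.a)
SC: 12 outcomes — {<0 1 1>, <0 1 2>, <0 2 1>, <0 2 2>, <1 1 1>, <1 1 2>, <1 2 1>, <1 2 2>, <2 1 1>, <2 1 2>, <2 2 1>, <2 2 2>}
TSO: 12 outcomes — {<0 1 1>, <0 1 2>, <0 2 1>, <0 2 2>, <1 1 1>, <1 1 2>, <1 2 1>, <1 2 2>, <2 1 1>, <2 1 2>, <2 2 1>, <2 2 2>}
PSO: 12 outcomes — {<0 1 1>, <0 1 2>, <0 2 1>, <0 2 2>, <1 1 1>, <1 1 2>, <1 2 1>, <1 2 2>, <2 1 1>, <2 1 2>, <2 2 1>, <2 2 2>}
target <0 1 1> ∈ {SC,TSO,PSO}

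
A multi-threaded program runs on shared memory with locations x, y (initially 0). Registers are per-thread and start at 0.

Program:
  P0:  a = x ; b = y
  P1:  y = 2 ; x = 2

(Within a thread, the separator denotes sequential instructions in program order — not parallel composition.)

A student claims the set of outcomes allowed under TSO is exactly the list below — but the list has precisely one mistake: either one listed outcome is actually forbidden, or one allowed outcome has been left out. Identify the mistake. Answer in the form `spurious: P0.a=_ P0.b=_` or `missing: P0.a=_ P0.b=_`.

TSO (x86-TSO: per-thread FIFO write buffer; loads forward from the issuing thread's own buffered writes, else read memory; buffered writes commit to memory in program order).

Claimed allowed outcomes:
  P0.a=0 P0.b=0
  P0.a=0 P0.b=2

missing: P0.a=2 P0.b=2

outcome vector order: (P0.a,P0.b)
TSO (3): <0 0> <0 2> <2 2>
TSO∖claimed = {<2 2>}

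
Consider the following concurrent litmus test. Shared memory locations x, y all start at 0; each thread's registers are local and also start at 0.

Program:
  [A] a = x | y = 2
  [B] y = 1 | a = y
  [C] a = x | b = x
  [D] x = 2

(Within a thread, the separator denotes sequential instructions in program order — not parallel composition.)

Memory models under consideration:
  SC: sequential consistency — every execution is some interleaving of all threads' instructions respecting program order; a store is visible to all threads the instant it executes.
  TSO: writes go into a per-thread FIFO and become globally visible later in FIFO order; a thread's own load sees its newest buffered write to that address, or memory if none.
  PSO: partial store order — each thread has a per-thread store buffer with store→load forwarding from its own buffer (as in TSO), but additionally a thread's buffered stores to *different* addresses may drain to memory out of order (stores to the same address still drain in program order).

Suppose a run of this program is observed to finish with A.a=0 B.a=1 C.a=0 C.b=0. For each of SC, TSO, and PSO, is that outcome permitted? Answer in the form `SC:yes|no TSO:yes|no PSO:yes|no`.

SC:yes TSO:yes PSO:yes

outcome vector order: (A.a,B.a,C.a,C.b)
SC (12): 0/1/0/0 0/1/0/2 0/1/2/2 0/2/0/0 0/2/0/2 0/2/2/2 2/1/0/0 2/1/0/2 2/1/2/2 2/2/0/0 2/2/0/2 2/2/2/2
TSO (12): 0/1/0/0 0/1/0/2 0/1/2/2 0/2/0/0 0/2/0/2 0/2/2/2 2/1/0/0 2/1/0/2 2/1/2/2 2/2/0/0 2/2/0/2 2/2/2/2
PSO (12): 0/1/0/0 0/1/0/2 0/1/2/2 0/2/0/0 0/2/0/2 0/2/2/2 2/1/0/0 2/1/0/2 2/1/2/2 2/2/0/0 2/2/0/2 2/2/2/2
target 0/1/0/0 ∈ {SC,TSO,PSO}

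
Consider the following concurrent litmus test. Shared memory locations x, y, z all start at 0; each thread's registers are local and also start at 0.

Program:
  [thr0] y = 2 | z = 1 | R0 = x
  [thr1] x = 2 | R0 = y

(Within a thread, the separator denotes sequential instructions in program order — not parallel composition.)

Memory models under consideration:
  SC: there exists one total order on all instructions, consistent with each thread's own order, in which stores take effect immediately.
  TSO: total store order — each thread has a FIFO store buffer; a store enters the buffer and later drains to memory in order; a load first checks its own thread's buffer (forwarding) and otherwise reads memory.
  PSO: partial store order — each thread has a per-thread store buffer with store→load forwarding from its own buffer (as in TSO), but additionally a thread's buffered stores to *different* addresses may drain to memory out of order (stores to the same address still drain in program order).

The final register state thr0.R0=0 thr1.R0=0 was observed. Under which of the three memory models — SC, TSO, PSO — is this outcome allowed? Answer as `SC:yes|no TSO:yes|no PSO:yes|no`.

outcome vector order: (thr0.R0,thr1.R0)
under SC → (0,2); (2,0); (2,2)
under TSO → (0,0); (0,2); (2,0); (2,2)
under PSO → (0,0); (0,2); (2,0); (2,2)
target (0,0) ∈ {TSO,PSO}

SC:no TSO:yes PSO:yes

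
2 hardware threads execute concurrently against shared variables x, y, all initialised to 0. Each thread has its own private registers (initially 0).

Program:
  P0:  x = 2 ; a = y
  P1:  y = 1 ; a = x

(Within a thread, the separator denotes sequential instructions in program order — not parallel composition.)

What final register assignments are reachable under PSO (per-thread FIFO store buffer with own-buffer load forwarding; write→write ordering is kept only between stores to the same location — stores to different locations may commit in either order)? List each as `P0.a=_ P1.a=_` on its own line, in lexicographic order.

outcome vector order: (P0.a,P1.a)
|PSO outcomes| = 4

P0.a=0 P1.a=0
P0.a=0 P1.a=2
P0.a=1 P1.a=0
P0.a=1 P1.a=2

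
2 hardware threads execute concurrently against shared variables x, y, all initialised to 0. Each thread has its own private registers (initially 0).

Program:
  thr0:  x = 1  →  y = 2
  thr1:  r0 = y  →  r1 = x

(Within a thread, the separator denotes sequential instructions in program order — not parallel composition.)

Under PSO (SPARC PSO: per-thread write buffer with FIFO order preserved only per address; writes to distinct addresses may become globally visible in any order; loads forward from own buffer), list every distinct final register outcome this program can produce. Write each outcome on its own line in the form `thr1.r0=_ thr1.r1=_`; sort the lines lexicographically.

thr1.r0=0 thr1.r1=0
thr1.r0=0 thr1.r1=1
thr1.r0=2 thr1.r1=0
thr1.r0=2 thr1.r1=1

outcome vector order: (thr1.r0,thr1.r1)
|PSO outcomes| = 4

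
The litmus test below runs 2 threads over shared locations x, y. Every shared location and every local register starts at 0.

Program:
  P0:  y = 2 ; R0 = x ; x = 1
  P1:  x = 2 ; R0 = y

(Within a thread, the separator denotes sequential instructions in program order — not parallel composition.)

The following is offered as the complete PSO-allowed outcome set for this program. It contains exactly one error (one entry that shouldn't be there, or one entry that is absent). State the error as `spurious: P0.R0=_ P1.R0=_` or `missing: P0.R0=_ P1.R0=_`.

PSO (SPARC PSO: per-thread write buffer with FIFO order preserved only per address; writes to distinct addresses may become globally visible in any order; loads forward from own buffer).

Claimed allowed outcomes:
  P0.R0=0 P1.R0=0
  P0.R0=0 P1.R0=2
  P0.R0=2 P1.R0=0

missing: P0.R0=2 P1.R0=2

outcome vector order: (P0.R0,P1.R0)
[PSO] allowed = {00, 02, 20, 22}
PSO∖claimed = {22}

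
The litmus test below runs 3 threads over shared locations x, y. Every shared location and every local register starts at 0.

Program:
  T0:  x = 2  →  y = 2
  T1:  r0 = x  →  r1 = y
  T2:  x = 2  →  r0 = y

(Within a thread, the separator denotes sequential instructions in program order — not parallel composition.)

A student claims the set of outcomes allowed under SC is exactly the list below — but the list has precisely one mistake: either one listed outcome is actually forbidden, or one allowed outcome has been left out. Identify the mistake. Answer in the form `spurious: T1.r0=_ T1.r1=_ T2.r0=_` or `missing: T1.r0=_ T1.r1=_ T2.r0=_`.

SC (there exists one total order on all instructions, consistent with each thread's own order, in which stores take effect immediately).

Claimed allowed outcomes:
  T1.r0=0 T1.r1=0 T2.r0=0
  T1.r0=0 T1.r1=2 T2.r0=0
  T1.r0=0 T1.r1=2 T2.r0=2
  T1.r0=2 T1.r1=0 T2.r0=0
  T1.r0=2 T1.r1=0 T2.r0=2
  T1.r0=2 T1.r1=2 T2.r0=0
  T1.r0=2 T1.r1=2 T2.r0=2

missing: T1.r0=0 T1.r1=0 T2.r0=2

outcome vector order: (T1.r0,T1.r1,T2.r0)
SC (8): 0/0/0 0/0/2 0/2/0 0/2/2 2/0/0 2/0/2 2/2/0 2/2/2
SC∖claimed = {0/0/2}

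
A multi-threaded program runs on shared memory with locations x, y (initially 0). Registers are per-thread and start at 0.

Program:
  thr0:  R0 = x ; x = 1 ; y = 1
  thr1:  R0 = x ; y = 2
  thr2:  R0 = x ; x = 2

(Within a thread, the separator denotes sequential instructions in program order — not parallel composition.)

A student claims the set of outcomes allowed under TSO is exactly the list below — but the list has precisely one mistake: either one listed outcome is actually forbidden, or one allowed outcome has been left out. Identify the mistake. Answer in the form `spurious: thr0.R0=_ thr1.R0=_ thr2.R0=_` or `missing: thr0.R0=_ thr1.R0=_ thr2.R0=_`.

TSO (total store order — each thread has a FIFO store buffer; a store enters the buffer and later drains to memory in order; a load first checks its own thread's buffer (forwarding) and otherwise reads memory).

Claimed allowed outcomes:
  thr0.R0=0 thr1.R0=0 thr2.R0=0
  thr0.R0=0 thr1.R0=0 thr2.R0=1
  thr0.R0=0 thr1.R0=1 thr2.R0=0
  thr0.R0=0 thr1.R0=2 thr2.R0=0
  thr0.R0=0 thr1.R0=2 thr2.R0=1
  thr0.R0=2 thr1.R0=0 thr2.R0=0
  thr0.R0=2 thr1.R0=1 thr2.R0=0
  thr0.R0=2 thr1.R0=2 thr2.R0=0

outcome vector order: (thr0.R0,thr1.R0,thr2.R0)
under TSO → 000, 001, 010, 011, 020, 021, 200, 210, 220
TSO∖claimed = {011}

missing: thr0.R0=0 thr1.R0=1 thr2.R0=1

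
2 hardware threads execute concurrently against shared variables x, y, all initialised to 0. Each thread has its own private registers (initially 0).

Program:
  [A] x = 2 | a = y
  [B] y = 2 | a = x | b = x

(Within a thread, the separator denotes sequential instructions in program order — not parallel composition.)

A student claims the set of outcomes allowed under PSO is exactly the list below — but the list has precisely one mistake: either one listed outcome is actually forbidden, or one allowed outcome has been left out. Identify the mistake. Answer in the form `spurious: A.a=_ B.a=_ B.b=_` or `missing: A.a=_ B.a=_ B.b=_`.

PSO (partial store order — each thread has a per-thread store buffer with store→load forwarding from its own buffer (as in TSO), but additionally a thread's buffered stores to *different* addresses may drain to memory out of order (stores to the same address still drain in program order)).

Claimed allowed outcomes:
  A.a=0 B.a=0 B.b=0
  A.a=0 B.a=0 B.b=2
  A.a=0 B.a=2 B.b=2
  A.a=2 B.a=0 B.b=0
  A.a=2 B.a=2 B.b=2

missing: A.a=2 B.a=0 B.b=2

outcome vector order: (A.a,B.a,B.b)
[PSO] allowed = {(0,0,0), (0,0,2), (0,2,2), (2,0,0), (2,0,2), (2,2,2)}
PSO∖claimed = {(2,0,2)}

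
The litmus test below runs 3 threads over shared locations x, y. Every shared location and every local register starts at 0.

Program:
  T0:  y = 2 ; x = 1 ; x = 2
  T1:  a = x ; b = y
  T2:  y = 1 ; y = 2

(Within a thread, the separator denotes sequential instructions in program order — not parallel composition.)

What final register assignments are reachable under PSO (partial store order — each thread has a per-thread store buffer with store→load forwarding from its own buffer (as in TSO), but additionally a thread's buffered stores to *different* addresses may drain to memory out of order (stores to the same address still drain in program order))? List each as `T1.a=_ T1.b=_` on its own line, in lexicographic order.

outcome vector order: (T1.a,T1.b)
|PSO outcomes| = 9

T1.a=0 T1.b=0
T1.a=0 T1.b=1
T1.a=0 T1.b=2
T1.a=1 T1.b=0
T1.a=1 T1.b=1
T1.a=1 T1.b=2
T1.a=2 T1.b=0
T1.a=2 T1.b=1
T1.a=2 T1.b=2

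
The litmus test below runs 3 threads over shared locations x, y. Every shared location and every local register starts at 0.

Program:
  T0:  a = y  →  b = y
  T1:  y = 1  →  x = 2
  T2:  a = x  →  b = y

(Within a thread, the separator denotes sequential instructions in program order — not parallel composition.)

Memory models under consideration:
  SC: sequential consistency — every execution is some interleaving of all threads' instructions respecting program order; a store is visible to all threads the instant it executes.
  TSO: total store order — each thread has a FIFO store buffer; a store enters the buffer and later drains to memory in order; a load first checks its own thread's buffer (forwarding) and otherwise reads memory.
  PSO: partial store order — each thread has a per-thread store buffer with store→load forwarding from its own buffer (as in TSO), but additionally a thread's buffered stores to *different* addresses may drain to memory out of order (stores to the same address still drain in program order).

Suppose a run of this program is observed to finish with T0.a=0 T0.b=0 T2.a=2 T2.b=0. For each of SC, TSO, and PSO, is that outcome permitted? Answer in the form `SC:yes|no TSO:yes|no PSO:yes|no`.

SC:no TSO:no PSO:yes

outcome vector order: (T0.a,T0.b,T2.a,T2.b)
SC: 9 outcomes — {<0 0 0 0>, <0 0 0 1>, <0 0 2 1>, <0 1 0 0>, <0 1 0 1>, <0 1 2 1>, <1 1 0 0>, <1 1 0 1>, <1 1 2 1>}
TSO: 9 outcomes — {<0 0 0 0>, <0 0 0 1>, <0 0 2 1>, <0 1 0 0>, <0 1 0 1>, <0 1 2 1>, <1 1 0 0>, <1 1 0 1>, <1 1 2 1>}
PSO: 12 outcomes — {<0 0 0 0>, <0 0 0 1>, <0 0 2 0>, <0 0 2 1>, <0 1 0 0>, <0 1 0 1>, <0 1 2 0>, <0 1 2 1>, <1 1 0 0>, <1 1 0 1>, <1 1 2 0>, <1 1 2 1>}
target <0 0 2 0> ∈ {PSO}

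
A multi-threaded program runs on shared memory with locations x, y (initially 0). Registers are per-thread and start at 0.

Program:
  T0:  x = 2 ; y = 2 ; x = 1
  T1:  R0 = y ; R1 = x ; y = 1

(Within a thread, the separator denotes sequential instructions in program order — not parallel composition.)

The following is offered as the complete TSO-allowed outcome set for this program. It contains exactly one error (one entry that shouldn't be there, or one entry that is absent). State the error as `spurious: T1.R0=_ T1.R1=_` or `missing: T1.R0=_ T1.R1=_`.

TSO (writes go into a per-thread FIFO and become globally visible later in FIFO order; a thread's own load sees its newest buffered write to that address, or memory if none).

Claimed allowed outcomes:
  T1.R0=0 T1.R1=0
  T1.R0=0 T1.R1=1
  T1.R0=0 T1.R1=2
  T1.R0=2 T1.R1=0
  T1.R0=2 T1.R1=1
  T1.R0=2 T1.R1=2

spurious: T1.R0=2 T1.R1=0

outcome vector order: (T1.R0,T1.R1)
TSO: 5 outcomes — {(0,0), (0,1), (0,2), (2,1), (2,2)}
claimed∖TSO = {(2,0)}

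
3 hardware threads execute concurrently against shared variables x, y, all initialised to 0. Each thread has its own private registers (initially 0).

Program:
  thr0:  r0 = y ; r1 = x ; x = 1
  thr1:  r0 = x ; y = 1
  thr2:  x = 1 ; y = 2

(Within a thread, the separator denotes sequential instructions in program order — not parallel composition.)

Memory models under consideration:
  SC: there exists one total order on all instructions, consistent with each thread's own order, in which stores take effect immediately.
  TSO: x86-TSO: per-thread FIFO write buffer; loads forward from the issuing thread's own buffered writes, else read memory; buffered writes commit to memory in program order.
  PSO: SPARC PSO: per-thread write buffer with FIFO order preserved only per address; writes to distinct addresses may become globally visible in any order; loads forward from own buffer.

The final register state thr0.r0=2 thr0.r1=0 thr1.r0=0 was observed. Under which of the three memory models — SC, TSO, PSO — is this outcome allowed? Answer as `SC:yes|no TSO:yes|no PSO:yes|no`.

SC:no TSO:no PSO:yes

outcome vector order: (thr0.r0,thr0.r1,thr1.r0)
SC: 9 outcomes — {<0 0 0>; <0 0 1>; <0 1 0>; <0 1 1>; <1 0 0>; <1 1 0>; <1 1 1>; <2 1 0>; <2 1 1>}
TSO: 9 outcomes — {<0 0 0>; <0 0 1>; <0 1 0>; <0 1 1>; <1 0 0>; <1 1 0>; <1 1 1>; <2 1 0>; <2 1 1>}
PSO: 11 outcomes — {<0 0 0>; <0 0 1>; <0 1 0>; <0 1 1>; <1 0 0>; <1 1 0>; <1 1 1>; <2 0 0>; <2 0 1>; <2 1 0>; <2 1 1>}
target <2 0 0> ∈ {PSO}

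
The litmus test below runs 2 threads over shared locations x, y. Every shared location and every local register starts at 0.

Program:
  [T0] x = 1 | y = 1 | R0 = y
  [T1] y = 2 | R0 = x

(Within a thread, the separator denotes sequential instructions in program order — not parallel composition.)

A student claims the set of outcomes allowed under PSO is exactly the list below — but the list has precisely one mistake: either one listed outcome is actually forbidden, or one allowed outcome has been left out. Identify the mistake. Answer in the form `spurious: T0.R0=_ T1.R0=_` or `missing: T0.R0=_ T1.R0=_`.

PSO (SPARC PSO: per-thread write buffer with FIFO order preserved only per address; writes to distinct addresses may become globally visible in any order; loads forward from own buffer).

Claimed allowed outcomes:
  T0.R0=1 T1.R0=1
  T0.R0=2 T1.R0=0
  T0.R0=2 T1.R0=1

outcome vector order: (T0.R0,T1.R0)
[PSO] allowed = {1/0; 1/1; 2/0; 2/1}
PSO∖claimed = {1/0}

missing: T0.R0=1 T1.R0=0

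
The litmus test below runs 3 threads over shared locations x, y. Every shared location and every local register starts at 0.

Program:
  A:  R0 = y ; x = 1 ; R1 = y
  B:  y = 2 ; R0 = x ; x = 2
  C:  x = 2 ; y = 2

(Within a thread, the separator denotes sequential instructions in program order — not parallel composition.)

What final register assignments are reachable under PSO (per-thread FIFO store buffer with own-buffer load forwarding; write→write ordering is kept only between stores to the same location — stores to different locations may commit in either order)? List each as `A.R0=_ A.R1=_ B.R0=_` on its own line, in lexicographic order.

A.R0=0 A.R1=0 B.R0=0
A.R0=0 A.R1=0 B.R0=1
A.R0=0 A.R1=0 B.R0=2
A.R0=0 A.R1=2 B.R0=0
A.R0=0 A.R1=2 B.R0=1
A.R0=0 A.R1=2 B.R0=2
A.R0=2 A.R1=2 B.R0=0
A.R0=2 A.R1=2 B.R0=1
A.R0=2 A.R1=2 B.R0=2

outcome vector order: (A.R0,A.R1,B.R0)
|PSO outcomes| = 9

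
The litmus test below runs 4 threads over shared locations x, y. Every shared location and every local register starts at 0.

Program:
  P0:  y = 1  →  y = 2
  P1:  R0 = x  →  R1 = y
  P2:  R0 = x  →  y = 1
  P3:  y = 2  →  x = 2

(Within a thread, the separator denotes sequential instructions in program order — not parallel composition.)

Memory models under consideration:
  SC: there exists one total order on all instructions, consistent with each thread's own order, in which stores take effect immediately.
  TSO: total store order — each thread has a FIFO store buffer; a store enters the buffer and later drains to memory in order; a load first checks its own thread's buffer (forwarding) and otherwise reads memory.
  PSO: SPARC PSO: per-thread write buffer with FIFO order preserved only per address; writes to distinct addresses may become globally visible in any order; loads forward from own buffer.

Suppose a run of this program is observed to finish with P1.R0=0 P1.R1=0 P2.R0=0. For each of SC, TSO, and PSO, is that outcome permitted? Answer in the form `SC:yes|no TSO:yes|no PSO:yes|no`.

outcome vector order: (P1.R0,P1.R1,P2.R0)
SC: 10 outcomes — {<0 0 0>; <0 0 2>; <0 1 0>; <0 1 2>; <0 2 0>; <0 2 2>; <2 1 0>; <2 1 2>; <2 2 0>; <2 2 2>}
TSO: 10 outcomes — {<0 0 0>; <0 0 2>; <0 1 0>; <0 1 2>; <0 2 0>; <0 2 2>; <2 1 0>; <2 1 2>; <2 2 0>; <2 2 2>}
PSO: 12 outcomes — {<0 0 0>; <0 0 2>; <0 1 0>; <0 1 2>; <0 2 0>; <0 2 2>; <2 0 0>; <2 0 2>; <2 1 0>; <2 1 2>; <2 2 0>; <2 2 2>}
target <0 0 0> ∈ {SC,TSO,PSO}

SC:yes TSO:yes PSO:yes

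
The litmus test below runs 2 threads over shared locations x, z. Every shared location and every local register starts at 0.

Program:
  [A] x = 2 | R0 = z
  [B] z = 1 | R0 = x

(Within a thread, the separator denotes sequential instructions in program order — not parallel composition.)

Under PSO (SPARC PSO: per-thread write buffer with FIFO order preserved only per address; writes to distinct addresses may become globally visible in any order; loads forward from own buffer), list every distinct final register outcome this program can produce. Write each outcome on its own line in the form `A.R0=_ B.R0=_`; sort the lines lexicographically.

outcome vector order: (A.R0,B.R0)
|PSO outcomes| = 4

A.R0=0 B.R0=0
A.R0=0 B.R0=2
A.R0=1 B.R0=0
A.R0=1 B.R0=2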